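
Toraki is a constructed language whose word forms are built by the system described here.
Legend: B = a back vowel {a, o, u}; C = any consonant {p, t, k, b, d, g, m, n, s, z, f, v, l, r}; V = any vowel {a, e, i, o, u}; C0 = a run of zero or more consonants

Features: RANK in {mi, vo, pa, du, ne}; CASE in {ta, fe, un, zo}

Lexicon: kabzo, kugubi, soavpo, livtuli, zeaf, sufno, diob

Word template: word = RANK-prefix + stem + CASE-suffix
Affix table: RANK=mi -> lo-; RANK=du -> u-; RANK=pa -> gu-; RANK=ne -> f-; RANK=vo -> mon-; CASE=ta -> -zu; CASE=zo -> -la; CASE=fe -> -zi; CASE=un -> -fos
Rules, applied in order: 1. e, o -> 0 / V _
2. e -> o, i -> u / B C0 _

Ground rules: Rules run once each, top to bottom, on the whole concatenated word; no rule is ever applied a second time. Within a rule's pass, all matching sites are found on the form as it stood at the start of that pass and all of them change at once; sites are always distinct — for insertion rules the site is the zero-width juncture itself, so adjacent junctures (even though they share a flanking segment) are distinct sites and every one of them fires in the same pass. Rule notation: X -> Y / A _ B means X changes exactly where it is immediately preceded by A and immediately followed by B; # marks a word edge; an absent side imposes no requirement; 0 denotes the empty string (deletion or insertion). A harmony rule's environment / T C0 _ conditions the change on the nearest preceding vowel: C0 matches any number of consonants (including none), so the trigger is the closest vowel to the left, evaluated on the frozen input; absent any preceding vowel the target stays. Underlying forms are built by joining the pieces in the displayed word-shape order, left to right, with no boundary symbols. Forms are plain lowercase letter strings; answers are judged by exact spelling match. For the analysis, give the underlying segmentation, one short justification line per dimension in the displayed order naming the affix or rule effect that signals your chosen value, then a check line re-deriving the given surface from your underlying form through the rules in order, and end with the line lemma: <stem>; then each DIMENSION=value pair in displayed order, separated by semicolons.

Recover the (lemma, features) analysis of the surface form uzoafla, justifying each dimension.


underlying: u-zeaf-la
RANK=du - signalled by the affix u-
CASE=zo - signalled by the affix -la
check: uzeafla -> uzeafla -> uzoafla
lemma: zeaf; RANK=du; CASE=zo


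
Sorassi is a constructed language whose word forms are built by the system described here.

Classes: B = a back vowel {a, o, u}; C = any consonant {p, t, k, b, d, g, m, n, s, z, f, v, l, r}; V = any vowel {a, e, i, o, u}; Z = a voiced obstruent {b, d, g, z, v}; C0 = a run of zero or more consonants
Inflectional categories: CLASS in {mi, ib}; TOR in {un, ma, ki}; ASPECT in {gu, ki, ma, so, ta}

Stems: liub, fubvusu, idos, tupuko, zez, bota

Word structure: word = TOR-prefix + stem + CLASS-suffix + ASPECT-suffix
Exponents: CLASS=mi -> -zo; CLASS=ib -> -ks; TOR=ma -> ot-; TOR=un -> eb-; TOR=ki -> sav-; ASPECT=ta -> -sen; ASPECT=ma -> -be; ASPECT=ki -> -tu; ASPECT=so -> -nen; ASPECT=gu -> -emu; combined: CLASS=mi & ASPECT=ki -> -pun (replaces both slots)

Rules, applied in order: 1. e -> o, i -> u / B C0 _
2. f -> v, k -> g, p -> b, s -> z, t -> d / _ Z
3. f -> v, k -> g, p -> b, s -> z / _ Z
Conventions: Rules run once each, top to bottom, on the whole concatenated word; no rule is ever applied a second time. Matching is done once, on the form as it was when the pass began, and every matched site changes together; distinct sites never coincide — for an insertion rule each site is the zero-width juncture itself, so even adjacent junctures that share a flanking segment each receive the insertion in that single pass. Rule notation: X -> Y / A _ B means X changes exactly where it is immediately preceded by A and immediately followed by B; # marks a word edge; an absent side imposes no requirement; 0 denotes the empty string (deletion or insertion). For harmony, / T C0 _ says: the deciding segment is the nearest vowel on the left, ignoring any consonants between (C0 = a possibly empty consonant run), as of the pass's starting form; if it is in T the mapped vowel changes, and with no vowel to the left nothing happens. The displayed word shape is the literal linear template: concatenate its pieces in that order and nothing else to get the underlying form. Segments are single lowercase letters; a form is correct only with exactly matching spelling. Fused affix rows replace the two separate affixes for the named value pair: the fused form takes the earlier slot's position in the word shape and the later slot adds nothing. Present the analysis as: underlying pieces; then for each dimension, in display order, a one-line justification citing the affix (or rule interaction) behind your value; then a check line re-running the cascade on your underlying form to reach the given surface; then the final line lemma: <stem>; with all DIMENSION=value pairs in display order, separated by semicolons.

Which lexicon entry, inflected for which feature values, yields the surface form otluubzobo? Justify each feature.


underlying: ot-liub-zo-be
CLASS=mi - signalled by the affix -zo
TOR=ma - signalled by the affix ot-
ASPECT=ma - signalled by the affix -be
check: otliubzobe -> otluubzobo -> otluubzobo -> otluubzobo
lemma: liub; CLASS=mi; TOR=ma; ASPECT=ma


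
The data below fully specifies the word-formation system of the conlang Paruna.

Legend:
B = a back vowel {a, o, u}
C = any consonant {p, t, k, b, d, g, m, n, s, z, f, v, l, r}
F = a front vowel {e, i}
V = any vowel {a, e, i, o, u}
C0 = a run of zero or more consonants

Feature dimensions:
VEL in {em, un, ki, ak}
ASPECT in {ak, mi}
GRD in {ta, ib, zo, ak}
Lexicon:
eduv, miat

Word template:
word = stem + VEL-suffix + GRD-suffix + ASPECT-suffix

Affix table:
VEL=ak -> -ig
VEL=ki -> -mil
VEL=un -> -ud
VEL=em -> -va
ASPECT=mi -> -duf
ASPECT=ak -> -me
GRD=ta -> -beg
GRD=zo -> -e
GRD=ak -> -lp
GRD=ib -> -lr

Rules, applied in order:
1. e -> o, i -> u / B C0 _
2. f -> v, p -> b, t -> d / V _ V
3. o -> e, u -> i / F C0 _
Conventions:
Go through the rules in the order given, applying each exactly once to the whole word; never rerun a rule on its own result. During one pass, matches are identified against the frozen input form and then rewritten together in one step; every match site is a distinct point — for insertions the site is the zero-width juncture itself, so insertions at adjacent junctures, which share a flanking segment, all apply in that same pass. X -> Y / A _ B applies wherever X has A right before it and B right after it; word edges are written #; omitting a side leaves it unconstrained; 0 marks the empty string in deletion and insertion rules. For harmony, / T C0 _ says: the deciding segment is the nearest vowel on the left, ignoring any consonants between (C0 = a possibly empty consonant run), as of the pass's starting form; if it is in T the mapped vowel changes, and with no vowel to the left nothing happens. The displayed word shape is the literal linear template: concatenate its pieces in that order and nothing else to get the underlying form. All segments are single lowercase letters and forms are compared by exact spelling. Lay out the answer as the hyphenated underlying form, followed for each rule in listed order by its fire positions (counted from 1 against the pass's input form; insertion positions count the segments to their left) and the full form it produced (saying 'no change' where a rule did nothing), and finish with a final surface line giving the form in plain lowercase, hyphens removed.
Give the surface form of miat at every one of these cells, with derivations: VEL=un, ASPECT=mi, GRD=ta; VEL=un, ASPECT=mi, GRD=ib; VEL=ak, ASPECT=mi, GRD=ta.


cell VEL=un, ASPECT=mi, GRD=ta:
underlying: miat-ud-beg-duf
1. e -> o, i -> u / B C0 _: fires at position(s) 8: miatudbogduf
2. f -> v, p -> b, t -> d / V _ V: fires at position(s) 4: miadudbogduf
3. o -> e, u -> i / F C0 _: no change
surface: miadudbogduf

cell VEL=un, ASPECT=mi, GRD=ib:
underlying: miat-ud-lr-duf
1. e -> o, i -> u / B C0 _: no change
2. f -> v, p -> b, t -> d / V _ V: fires at position(s) 4: miadudlrduf
3. o -> e, u -> i / F C0 _: no change
surface: miadudlrduf

cell VEL=ak, ASPECT=mi, GRD=ta:
underlying: miat-ig-beg-duf
1. e -> o, i -> u / B C0 _: fires at position(s) 5: miatugbegduf
2. f -> v, p -> b, t -> d / V _ V: fires at position(s) 4: miadugbegduf
3. o -> e, u -> i / F C0 _: fires at position(s) 11: miadugbegdif
surface: miadugbegdif


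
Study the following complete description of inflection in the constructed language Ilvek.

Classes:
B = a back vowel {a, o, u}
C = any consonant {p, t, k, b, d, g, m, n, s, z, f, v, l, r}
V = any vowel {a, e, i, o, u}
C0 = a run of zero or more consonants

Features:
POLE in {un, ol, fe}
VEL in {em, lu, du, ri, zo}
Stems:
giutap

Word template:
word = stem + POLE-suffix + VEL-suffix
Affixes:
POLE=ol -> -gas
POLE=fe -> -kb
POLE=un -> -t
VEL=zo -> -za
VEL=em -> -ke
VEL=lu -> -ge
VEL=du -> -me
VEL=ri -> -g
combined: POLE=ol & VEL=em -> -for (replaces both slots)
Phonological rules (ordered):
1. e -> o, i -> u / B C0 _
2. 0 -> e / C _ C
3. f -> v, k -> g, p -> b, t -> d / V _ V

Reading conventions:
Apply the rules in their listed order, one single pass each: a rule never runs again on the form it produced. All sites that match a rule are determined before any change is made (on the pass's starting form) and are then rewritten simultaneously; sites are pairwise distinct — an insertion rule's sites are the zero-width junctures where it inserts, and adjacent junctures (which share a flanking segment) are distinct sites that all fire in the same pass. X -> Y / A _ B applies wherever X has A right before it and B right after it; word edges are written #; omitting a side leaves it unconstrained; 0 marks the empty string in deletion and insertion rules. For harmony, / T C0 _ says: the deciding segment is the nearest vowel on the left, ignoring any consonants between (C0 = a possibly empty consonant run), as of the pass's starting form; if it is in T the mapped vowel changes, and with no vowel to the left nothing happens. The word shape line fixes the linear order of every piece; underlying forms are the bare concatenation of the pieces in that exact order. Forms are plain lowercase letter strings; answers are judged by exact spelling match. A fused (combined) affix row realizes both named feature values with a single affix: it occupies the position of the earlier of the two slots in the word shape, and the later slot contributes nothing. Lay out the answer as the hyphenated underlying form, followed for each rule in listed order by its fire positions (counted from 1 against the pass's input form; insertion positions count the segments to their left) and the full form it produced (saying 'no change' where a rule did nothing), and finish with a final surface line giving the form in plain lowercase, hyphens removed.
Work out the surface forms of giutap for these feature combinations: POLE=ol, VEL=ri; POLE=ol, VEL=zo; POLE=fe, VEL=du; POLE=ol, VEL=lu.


cell POLE=ol, VEL=ri:
underlying: giutap-gas-g
1. e -> o, i -> u / B C0 _: no change
2. 0 -> e / C _ C: inserts after position(s) 6, 9: giutapegaseg
3. f -> v, k -> g, p -> b, t -> d / V _ V: fires at position(s) 4, 6: giudabegaseg
surface: giudabegaseg

cell POLE=ol, VEL=zo:
underlying: giutap-gas-za
1. e -> o, i -> u / B C0 _: no change
2. 0 -> e / C _ C: inserts after position(s) 6, 9: giutapegaseza
3. f -> v, k -> g, p -> b, t -> d / V _ V: fires at position(s) 4, 6: giudabegaseza
surface: giudabegaseza

cell POLE=fe, VEL=du:
underlying: giutap-kb-me
1. e -> o, i -> u / B C0 _: fires at position(s) 10: giutapkbmo
2. 0 -> e / C _ C: inserts after position(s) 6, 7, 8: giutapekebemo
3. f -> v, k -> g, p -> b, t -> d / V _ V: fires at position(s) 4, 6, 8: giudabegebemo
surface: giudabegebemo

cell POLE=ol, VEL=lu:
underlying: giutap-gas-ge
1. e -> o, i -> u / B C0 _: fires at position(s) 11: giutapgasgo
2. 0 -> e / C _ C: inserts after position(s) 6, 9: giutapegasego
3. f -> v, k -> g, p -> b, t -> d / V _ V: fires at position(s) 4, 6: giudabegasego
surface: giudabegasego


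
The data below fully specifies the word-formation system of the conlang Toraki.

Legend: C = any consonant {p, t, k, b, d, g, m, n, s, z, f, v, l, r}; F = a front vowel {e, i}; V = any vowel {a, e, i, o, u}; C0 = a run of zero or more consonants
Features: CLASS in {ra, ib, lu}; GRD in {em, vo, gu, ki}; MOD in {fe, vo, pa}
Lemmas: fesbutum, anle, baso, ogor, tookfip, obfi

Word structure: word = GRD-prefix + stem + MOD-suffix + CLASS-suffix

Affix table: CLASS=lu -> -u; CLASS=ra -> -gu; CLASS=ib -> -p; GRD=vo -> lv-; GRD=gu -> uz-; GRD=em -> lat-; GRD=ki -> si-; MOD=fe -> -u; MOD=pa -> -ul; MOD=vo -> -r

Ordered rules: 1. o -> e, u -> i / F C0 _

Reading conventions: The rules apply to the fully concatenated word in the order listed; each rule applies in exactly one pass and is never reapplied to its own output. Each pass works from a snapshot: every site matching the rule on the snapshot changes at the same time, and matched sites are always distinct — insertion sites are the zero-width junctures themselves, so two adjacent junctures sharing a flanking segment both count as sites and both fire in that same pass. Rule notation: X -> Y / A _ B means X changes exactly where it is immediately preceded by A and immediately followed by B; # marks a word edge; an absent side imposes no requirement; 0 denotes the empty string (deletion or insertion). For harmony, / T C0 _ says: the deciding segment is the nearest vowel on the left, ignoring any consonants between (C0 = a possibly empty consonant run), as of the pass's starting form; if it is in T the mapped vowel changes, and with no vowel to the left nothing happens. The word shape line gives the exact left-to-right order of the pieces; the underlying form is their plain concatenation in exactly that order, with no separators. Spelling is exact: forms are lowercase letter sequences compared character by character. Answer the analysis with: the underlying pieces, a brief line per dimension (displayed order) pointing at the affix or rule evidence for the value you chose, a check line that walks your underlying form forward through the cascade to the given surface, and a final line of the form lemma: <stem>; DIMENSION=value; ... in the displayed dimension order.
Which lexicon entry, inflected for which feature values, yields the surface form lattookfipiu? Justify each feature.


underlying: lat-tookfip-u-u
CLASS=lu - signalled by the affix -u
GRD=em - signalled by the affix lat-
MOD=fe - signalled by the affix -u
check: lattookfipuu -> lattookfipiu
lemma: tookfip; CLASS=lu; GRD=em; MOD=fe


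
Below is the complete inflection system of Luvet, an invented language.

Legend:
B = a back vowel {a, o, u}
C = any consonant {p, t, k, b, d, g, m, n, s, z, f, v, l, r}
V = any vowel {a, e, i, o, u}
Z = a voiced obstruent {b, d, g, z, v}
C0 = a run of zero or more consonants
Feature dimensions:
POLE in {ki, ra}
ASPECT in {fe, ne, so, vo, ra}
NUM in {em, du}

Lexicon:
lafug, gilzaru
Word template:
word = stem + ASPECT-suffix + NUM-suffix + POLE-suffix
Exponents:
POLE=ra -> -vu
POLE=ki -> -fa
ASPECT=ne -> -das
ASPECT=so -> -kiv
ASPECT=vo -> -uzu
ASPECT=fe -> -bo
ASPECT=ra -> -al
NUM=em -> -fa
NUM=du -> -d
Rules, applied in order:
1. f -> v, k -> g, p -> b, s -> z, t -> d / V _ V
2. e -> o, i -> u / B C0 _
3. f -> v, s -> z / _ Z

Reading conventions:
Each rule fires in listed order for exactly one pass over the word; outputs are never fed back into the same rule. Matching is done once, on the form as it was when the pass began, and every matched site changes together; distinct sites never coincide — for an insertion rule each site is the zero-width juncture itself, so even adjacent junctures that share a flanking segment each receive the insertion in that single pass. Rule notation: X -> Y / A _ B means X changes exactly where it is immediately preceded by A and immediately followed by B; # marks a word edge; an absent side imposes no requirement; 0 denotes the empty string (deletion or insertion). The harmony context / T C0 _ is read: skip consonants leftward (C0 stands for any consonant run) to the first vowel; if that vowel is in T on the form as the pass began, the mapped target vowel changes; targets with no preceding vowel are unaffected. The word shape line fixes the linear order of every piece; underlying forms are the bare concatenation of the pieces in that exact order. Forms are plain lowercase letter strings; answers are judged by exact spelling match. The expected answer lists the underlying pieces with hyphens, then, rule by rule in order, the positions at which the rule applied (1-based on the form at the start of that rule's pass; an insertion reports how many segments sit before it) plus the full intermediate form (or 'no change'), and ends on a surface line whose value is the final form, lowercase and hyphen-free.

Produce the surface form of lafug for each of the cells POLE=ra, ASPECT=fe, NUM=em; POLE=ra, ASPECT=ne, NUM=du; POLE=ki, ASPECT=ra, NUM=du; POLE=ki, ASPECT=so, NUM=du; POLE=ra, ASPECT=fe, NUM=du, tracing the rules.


cell POLE=ra, ASPECT=fe, NUM=em:
underlying: lafug-bo-fa-vu
1. f -> v, k -> g, p -> b, s -> z, t -> d / V _ V: fires at position(s) 3, 8: lavugbovavu
2. e -> o, i -> u / B C0 _: no change
3. f -> v, s -> z / _ Z: no change
surface: lavugbovavu

cell POLE=ra, ASPECT=ne, NUM=du:
underlying: lafug-das-d-vu
1. f -> v, k -> g, p -> b, s -> z, t -> d / V _ V: fires at position(s) 3: lavugdasdvu
2. e -> o, i -> u / B C0 _: no change
3. f -> v, s -> z / _ Z: fires at position(s) 8: lavugdazdvu
surface: lavugdazdvu

cell POLE=ki, ASPECT=ra, NUM=du:
underlying: lafug-al-d-fa
1. f -> v, k -> g, p -> b, s -> z, t -> d / V _ V: fires at position(s) 3: lavugaldfa
2. e -> o, i -> u / B C0 _: no change
3. f -> v, s -> z / _ Z: no change
surface: lavugaldfa

cell POLE=ki, ASPECT=so, NUM=du:
underlying: lafug-kiv-d-fa
1. f -> v, k -> g, p -> b, s -> z, t -> d / V _ V: fires at position(s) 3: lavugkivdfa
2. e -> o, i -> u / B C0 _: fires at position(s) 7: lavugkuvdfa
3. f -> v, s -> z / _ Z: no change
surface: lavugkuvdfa

cell POLE=ra, ASPECT=fe, NUM=du:
underlying: lafug-bo-d-vu
1. f -> v, k -> g, p -> b, s -> z, t -> d / V _ V: fires at position(s) 3: lavugbodvu
2. e -> o, i -> u / B C0 _: no change
3. f -> v, s -> z / _ Z: no change
surface: lavugbodvu


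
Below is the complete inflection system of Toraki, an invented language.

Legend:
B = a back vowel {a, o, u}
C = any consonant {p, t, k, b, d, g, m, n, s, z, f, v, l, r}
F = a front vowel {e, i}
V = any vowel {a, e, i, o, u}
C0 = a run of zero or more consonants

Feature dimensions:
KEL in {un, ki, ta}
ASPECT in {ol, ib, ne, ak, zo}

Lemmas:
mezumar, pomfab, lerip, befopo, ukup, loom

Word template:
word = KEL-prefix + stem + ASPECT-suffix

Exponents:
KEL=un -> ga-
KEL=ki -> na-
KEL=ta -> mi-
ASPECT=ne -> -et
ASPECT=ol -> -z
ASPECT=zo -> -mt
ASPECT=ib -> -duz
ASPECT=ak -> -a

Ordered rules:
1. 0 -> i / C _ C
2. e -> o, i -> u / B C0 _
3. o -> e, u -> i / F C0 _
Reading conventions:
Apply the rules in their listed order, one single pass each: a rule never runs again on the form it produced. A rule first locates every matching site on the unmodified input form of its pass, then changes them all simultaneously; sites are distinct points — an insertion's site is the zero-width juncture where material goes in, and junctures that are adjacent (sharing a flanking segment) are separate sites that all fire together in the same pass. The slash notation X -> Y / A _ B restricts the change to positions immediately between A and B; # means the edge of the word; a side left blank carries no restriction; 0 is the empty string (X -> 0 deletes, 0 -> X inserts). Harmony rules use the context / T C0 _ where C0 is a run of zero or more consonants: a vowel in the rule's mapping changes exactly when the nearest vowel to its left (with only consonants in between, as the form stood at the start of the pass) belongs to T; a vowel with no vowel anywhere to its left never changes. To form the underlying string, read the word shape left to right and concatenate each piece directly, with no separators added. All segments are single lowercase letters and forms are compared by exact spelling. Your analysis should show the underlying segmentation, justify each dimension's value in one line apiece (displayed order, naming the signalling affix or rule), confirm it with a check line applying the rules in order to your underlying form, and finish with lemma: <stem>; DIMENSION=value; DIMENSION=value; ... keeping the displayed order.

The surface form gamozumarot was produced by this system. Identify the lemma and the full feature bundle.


underlying: ga-mezumar-et
KEL=un - signalled by the affix ga-
ASPECT=ne - signalled by the affix -et
check: gamezumaret -> gamezumaret -> gamozumarot -> gamozumarot
lemma: mezumar; KEL=un; ASPECT=ne


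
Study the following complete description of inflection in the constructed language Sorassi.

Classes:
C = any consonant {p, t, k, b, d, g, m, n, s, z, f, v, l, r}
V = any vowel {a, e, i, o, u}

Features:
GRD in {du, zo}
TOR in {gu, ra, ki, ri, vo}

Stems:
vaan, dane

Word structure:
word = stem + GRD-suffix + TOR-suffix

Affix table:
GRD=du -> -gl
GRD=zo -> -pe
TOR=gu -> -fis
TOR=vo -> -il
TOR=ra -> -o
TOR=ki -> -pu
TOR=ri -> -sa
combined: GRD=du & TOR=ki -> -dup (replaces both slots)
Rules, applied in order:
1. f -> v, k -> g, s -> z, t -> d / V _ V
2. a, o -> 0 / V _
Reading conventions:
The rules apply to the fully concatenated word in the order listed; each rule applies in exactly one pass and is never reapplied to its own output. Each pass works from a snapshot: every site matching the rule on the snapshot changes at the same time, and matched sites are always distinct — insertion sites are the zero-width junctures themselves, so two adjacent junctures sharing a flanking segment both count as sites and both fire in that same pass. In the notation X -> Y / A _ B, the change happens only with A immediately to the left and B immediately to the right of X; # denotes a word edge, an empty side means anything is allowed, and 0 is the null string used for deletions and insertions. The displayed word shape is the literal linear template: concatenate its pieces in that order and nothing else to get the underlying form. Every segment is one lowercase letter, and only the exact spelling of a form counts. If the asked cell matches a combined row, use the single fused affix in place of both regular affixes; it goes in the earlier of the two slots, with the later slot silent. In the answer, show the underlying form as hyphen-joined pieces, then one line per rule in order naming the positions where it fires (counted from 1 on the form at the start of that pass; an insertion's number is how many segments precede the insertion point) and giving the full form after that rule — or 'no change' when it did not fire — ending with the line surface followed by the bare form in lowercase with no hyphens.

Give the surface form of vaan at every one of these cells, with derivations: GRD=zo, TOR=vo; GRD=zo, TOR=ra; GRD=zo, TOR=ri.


cell GRD=zo, TOR=vo:
underlying: vaan-pe-il
1. f -> v, k -> g, s -> z, t -> d / V _ V: no change
2. a, o -> 0 / V _: fires at position(s) 3: vanpeil
surface: vanpeil

cell GRD=zo, TOR=ra:
underlying: vaan-pe-o
1. f -> v, k -> g, s -> z, t -> d / V _ V: no change
2. a, o -> 0 / V _: fires at position(s) 3, 7: vanpe
surface: vanpe

cell GRD=zo, TOR=ri:
underlying: vaan-pe-sa
1. f -> v, k -> g, s -> z, t -> d / V _ V: fires at position(s) 7: vaanpeza
2. a, o -> 0 / V _: fires at position(s) 3: vanpeza
surface: vanpeza


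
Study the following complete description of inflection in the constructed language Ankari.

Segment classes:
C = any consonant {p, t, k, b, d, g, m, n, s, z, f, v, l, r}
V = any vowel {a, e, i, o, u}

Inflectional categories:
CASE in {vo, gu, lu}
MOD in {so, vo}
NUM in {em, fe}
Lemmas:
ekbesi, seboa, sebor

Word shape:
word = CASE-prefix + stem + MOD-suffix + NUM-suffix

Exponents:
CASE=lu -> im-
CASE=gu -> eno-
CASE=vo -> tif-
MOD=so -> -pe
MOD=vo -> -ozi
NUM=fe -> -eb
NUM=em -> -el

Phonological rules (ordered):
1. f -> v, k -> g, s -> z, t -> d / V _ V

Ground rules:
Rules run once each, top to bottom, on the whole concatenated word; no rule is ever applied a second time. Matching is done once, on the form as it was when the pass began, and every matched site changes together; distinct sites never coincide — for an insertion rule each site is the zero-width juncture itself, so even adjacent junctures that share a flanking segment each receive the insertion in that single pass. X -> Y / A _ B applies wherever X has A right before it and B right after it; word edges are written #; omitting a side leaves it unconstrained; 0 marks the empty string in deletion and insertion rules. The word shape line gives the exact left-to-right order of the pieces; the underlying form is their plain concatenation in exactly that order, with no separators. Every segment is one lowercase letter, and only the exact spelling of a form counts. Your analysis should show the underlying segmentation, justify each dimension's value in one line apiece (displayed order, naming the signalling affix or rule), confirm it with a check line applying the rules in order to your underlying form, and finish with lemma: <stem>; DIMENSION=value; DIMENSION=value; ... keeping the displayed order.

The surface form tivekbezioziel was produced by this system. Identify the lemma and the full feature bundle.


underlying: tif-ekbesi-ozi-el
CASE=vo - signalled by the affix tif-
MOD=vo - signalled by the affix -ozi
NUM=em - signalled by the affix -el
check: tifekbesioziel -> tivekbezioziel
lemma: ekbesi; CASE=vo; MOD=vo; NUM=em


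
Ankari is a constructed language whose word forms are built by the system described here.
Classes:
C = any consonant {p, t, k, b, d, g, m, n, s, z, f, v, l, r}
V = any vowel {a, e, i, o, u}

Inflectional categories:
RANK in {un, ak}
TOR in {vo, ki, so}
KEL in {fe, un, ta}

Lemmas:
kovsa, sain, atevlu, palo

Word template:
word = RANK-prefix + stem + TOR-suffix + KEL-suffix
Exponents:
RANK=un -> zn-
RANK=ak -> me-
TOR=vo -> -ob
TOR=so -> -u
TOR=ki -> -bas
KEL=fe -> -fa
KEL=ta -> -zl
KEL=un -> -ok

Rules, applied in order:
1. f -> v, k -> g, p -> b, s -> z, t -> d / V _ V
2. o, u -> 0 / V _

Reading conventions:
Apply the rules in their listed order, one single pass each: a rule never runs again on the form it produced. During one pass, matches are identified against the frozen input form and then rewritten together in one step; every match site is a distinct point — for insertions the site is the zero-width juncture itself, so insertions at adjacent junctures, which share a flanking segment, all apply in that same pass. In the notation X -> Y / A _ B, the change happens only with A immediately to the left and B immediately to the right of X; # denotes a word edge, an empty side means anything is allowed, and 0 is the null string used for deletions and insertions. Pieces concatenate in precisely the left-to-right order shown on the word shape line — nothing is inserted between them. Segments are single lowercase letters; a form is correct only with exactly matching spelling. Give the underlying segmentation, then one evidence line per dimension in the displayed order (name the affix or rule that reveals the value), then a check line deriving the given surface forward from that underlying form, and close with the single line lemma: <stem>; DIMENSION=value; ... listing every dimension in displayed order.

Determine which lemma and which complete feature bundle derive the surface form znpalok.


underlying: zn-palo-u-ok
RANK=un - signalled by the affix zn-
TOR=so - signalled by the affix -u
KEL=un - signalled by the affix -ok
check: znpalouok -> znpalouok -> znpalok
lemma: palo; RANK=un; TOR=so; KEL=un


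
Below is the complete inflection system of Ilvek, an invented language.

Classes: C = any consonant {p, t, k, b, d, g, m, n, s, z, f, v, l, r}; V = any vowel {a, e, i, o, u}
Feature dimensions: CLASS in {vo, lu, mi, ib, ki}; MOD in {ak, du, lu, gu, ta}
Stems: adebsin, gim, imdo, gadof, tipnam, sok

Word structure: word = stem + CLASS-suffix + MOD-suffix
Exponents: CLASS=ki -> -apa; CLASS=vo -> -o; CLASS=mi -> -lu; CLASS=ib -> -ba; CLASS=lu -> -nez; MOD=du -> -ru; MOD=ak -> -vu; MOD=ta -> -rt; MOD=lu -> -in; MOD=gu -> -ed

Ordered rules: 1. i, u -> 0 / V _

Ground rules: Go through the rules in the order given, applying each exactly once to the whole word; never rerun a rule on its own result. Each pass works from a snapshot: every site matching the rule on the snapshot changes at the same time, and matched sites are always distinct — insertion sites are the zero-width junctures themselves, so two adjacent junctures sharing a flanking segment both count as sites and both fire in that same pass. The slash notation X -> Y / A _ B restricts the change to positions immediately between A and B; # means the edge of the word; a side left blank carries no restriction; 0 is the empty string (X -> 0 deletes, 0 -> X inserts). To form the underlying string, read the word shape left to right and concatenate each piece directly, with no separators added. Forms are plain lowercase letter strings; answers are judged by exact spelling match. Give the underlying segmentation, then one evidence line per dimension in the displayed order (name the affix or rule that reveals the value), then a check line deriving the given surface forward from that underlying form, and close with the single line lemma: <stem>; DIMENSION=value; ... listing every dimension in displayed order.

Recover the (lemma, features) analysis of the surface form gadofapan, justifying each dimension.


underlying: gadof-apa-in
CLASS=ki - signalled by the affix -apa
MOD=lu - signalled by the affix -in
check: gadofapain -> gadofapan
lemma: gadof; CLASS=ki; MOD=lu


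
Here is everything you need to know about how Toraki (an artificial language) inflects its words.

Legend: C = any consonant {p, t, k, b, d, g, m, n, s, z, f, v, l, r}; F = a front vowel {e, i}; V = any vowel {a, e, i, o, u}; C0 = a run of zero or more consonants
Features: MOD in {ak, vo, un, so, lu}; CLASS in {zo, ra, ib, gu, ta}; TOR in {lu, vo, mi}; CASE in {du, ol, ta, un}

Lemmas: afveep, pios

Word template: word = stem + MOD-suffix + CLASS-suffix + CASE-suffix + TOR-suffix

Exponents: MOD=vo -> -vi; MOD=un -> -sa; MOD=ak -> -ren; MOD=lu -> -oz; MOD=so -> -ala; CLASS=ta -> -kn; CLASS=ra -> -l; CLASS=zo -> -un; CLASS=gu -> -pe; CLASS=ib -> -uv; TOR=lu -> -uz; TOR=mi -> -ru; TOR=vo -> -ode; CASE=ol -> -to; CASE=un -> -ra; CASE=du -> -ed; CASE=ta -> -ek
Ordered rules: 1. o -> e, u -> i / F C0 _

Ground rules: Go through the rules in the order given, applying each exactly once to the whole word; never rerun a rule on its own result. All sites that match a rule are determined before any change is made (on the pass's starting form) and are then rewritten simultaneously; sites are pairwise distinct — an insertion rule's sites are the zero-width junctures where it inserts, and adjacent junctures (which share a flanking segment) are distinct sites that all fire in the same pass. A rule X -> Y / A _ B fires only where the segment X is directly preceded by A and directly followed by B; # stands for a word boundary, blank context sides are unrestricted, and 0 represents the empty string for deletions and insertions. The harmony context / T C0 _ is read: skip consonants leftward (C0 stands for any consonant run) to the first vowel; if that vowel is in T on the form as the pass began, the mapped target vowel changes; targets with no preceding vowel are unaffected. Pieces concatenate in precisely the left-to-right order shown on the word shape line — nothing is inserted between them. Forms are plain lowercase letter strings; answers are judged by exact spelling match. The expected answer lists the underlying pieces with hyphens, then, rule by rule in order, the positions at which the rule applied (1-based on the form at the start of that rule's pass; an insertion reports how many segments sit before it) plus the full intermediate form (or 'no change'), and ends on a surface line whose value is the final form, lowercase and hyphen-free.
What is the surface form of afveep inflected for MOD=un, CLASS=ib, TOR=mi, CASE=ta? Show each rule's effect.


underlying: afveep-sa-uv-ek-ru
1. o -> e, u -> i / F C0 _: fires at position(s) 14: afveepsauvekri
surface: afveepsauvekri


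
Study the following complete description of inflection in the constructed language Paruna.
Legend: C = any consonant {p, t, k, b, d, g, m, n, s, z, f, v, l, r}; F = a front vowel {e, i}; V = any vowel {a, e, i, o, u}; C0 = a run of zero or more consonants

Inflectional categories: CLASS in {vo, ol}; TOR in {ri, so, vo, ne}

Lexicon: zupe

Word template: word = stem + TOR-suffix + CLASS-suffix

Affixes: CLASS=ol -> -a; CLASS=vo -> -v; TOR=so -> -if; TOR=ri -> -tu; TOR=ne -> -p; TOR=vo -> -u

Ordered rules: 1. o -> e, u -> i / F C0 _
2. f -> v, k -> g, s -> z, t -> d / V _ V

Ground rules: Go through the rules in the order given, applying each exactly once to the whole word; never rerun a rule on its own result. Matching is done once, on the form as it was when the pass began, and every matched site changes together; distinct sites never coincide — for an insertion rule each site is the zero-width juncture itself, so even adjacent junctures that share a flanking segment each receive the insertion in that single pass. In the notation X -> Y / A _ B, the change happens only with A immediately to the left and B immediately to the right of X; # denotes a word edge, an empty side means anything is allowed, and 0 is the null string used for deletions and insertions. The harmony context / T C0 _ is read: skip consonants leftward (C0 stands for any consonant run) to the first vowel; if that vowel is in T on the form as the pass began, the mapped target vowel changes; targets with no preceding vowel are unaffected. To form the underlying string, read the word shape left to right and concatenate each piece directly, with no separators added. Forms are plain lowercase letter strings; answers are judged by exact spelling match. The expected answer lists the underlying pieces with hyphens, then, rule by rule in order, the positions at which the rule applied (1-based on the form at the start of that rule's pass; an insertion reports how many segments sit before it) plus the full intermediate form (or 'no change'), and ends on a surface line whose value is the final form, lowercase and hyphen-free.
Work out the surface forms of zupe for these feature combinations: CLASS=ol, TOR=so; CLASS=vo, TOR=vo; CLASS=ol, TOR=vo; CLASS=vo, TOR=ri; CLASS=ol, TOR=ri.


cell CLASS=ol, TOR=so:
underlying: zupe-if-a
1. o -> e, u -> i / F C0 _: no change
2. f -> v, k -> g, s -> z, t -> d / V _ V: fires at position(s) 6: zupeiva
surface: zupeiva

cell CLASS=vo, TOR=vo:
underlying: zupe-u-v
1. o -> e, u -> i / F C0 _: fires at position(s) 5: zupeiv
2. f -> v, k -> g, s -> z, t -> d / V _ V: no change
surface: zupeiv

cell CLASS=ol, TOR=vo:
underlying: zupe-u-a
1. o -> e, u -> i / F C0 _: fires at position(s) 5: zupeia
2. f -> v, k -> g, s -> z, t -> d / V _ V: no change
surface: zupeia

cell CLASS=vo, TOR=ri:
underlying: zupe-tu-v
1. o -> e, u -> i / F C0 _: fires at position(s) 6: zupetiv
2. f -> v, k -> g, s -> z, t -> d / V _ V: fires at position(s) 5: zupediv
surface: zupediv

cell CLASS=ol, TOR=ri:
underlying: zupe-tu-a
1. o -> e, u -> i / F C0 _: fires at position(s) 6: zupetia
2. f -> v, k -> g, s -> z, t -> d / V _ V: fires at position(s) 5: zupedia
surface: zupedia


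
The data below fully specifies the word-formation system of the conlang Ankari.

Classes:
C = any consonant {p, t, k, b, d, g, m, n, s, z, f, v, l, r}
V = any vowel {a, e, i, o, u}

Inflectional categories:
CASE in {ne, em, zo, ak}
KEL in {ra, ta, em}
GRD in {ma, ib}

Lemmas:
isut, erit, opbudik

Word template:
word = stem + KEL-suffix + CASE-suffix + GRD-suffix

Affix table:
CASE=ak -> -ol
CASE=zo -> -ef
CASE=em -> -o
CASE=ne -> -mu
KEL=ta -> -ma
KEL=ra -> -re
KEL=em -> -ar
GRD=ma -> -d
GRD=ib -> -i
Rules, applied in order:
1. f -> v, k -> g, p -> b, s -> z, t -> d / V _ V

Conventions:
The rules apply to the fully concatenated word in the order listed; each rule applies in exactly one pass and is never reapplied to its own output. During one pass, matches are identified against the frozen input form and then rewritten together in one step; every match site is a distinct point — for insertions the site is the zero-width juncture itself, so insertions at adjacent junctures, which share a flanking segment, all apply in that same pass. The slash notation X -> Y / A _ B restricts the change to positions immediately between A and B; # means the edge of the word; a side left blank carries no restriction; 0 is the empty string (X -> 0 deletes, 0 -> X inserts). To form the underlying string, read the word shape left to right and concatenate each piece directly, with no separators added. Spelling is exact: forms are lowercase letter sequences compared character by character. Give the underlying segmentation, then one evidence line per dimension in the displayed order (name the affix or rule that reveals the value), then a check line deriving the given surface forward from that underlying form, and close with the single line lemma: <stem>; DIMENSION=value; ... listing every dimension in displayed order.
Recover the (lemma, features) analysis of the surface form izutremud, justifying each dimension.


underlying: isut-re-mu-d
CASE=ne - signalled by the affix -mu
KEL=ra - signalled by the affix -re
GRD=ma - signalled by the affix -d
check: isutremud -> izutremud
lemma: isut; CASE=ne; KEL=ra; GRD=ma


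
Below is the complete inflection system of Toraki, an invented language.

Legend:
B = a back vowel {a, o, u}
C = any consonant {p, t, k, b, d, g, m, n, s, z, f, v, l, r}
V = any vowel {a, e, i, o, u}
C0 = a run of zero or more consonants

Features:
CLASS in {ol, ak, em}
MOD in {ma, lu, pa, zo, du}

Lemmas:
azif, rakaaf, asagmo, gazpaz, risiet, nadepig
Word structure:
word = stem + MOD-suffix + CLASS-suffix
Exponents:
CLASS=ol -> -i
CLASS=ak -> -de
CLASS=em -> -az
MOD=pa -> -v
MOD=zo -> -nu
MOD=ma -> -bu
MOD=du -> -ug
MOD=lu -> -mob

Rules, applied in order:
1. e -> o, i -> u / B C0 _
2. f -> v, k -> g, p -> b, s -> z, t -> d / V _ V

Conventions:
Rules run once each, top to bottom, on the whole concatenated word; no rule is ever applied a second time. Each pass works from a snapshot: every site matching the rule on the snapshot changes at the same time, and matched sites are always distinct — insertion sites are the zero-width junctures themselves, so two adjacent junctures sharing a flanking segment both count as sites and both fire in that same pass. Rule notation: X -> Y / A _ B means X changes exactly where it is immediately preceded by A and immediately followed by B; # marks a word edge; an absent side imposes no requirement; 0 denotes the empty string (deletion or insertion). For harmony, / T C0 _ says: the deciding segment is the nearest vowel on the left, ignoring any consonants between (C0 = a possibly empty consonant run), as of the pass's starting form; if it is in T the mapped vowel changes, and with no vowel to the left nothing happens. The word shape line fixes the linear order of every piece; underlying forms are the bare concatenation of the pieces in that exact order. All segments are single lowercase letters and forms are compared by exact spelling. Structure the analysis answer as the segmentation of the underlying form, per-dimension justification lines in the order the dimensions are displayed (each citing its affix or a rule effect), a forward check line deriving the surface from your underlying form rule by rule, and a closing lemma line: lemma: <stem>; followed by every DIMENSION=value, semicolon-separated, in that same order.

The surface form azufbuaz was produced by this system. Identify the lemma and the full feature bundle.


underlying: azif-bu-az
CLASS=em - signalled by the affix -az
MOD=ma - signalled by the affix -bu
check: azifbuaz -> azufbuaz -> azufbuaz
lemma: azif; CLASS=em; MOD=ma
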